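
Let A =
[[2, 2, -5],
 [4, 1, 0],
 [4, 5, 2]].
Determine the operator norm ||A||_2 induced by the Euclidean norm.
||A||_2 ≈ 7.8249 (= sqrt(largest eigenvalue of A^T A))

||A||_2 = sigma_max(A) = sqrt(lambda_max(A^T A)). Form the symmetric matrix M = A^T A =
[[36, 28, -2],
 [28, 30, 0],
 [-2, 0, 29]].
Its characteristic polynomial (trace, sum of principal 2x2 minors, determinant of M give the coefficients) is
  p(λ) = det(λ I - M) = λ^3 - 95λ^2 + 2206λ - 8464.
No integer candidate from the rational root theorem (±divisors of 8464) is a root, so the roots are irrational. The cubic discriminant is Δ = 1945013284 > 0, so there are three distinct real roots. p(4) = -1096 and p(5) = 316 have opposite signs, so a root lies in (4, 5); Newton's method refines it to λ ≈ 4.7659. p(29) = 4 and p(30) = -784 have opposite signs, so a root lies in (29, 30); Newton's method refines it to λ ≈ 29.0051. p(61) = -412 and p(62) = 1456 have opposite signs, so a root lies in (61, 62); Newton's method refines it to λ ≈ 61.229. Check (Vieta): the three roots sum to 95, matching tr M = 95.
So the eigenvalues of A^T A are ≈ 4.7659, 29.0051, 61.229 (all ≥ 0, as they must be for A^T A). The largest is λ_max ≈ 61.229, hence ||A||_2 = sqrt(λ_max) ≈ 7.8249.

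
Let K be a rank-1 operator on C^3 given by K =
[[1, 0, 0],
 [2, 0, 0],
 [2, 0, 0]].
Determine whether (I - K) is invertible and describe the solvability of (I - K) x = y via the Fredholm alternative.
(I - K) is singular (det(I - K) = 0, i.e. 1 ∈ sigma(K)). (I - K) x = y is solvable iff y ⊥ ker((I - K)^*) = span{(1, 0, 0)}, i.e. iff y_1 = 0. When solvable, the solutions are x = y + c·(1, 2, 2), c arbitrary (ker(I - K) = span{(1, 2, 2)}, dimension 1).

K has rank 1, so it is an outer product K = u v^T: every row of K is a multiple of one row vector. Reading off the entries, u = (1, 2, 2) and v = (1, 0, 0) (row i of K equals u_i·v^T). A rank-one matrix u v^T satisfies K u = u (v·u) and kills the (2)-dimensional subspace v^⊥, so its characteristic polynomial is lambda^2 (lambda - v·u) with v·u = tr K = 1. Hence the eigenvalues of I - K are 1 (multiplicity 2) and 1 - (1) = 0, so det(I - K) = 0. (Direct check: I - K =
[[0, 0, 0],
 [-2, 1, 0],
 [-2, 0, 1]]
has determinant 0.) So 1 is an eigenvalue of K and (I - K) is not invertible. The finite-dimensional Fredholm alternative says: either (I - K) is invertible, or ker(I - K) ≠ {0} and then range(I - K) = ker((I - K)^*)^⊥, with dim ker(I - K) = dim ker((I - K)^*). We are in the second case, so we need both kernels. Kernel of I - K: (I - K) u = u - u (v·u) = u - u = 0, so ker(I - K) = span{u} = span{(1, 2, 2)} (it is exactly 1-dimensional because rank(I - K) = 2). Kernel of the adjoint: K is real, so (I - K)^* = I - K^T = I - v u^T, and (I - v u^T) v = v - v (u·v) = 0; hence ker((I - K)^*) = span{v} = span{(1, 0, 0)}. Therefore (I - K) x = y is solvable iff <y, v> = 0, i.e. iff y_1 = 0. When this holds, K y = u (v·y) = 0, so (I - K) y = y and x = y is a particular solution; the full solution set is the line x = y + c·u = y + c·(1, 2, 2), c ∈ C.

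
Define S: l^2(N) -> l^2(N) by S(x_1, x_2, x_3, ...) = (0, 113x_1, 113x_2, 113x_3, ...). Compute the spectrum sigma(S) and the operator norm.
sigma(S) = closed disk {z in C : |z| ≤ 113}; ||S|| = 113

Note S = 113·U where U is the unit right shift (U x)_k = x_{k-1} (with x_0 := 0); so ||S|| = 113||U|| and sigma(S) = 113·sigma(U). ||S x||^2 = sum_{k≥1} |113x_k|^2 = 12769||x||^2, so ||S|| = 113 and sigma(S) ⊂ {|z| ≤ 113}. For any |lambda| < 113, the equation (S - lambda I) x = 0 forces x_1 = 0, then 113x_k = lambda x_{k+1} ⇒ x = 0, so S has no eigenvalues. But (S - lambda I) is not surjective for |lambda| < 113: solving (S - lambda I) x = e_1 would require x_n proportional to (lambda/113)^(-n), which is not in l^2. So every |lambda| < 113 lies in the residual spectrum. The boundary |lambda| = 113 is in the approximate point spectrum (the spectrum is closed). Hence sigma(S) is the closed disk of radius 113.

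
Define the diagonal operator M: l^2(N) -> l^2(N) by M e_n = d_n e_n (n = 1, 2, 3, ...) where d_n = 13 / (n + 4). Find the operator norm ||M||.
||M|| = 13/5 (attained at n = 1)

For M diagonal, ||M|| = sup_n |d_n| = sup_n 13/(n + 4). This is positive and strictly decreasing in n, so the supremum is attained at n = 1: d_1 = 13/(1 + 4) = 13/5. Hence ||M|| = 13/5.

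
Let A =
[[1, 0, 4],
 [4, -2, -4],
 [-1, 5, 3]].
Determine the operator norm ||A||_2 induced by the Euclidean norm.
||A||_2 ≈ 8.1743 (= sqrt(largest eigenvalue of A^T A))

||A||_2 = sigma_max(A) = sqrt(lambda_max(A^T A)). Form the symmetric matrix M = A^T A =
[[18, -13, -15],
 [-13, 29, 23],
 [-15, 23, 41]].
Its characteristic polynomial (trace, sum of principal 2x2 minors, determinant of M give the coefficients) is
  p(λ) = det(λ I - M) = λ^3 - 88λ^2 + 1526λ - 7396.
No integer candidate from the rational root theorem (±divisors of 7396) is a root, so the roots are irrational. The cubic discriminant is Δ = 58931824 > 0, so there are three distinct real roots. p(9) = -61 and p(10) = 64 have opposite signs, so a root lies in (9, 10); Newton's method refines it to λ ≈ 9.3761. p(11) = 73 and p(12) = -28 have opposite signs, so a root lies in (11, 12); Newton's method refines it to λ ≈ 11.8053. p(66) = -2512 and p(67) = 577 have opposite signs, so a root lies in (66, 67); Newton's method refines it to λ ≈ 66.8186. Check (Vieta): the three roots sum to 88, matching tr M = 88.
So the eigenvalues of A^T A are ≈ 9.3761, 11.8053, 66.8186 (all ≥ 0, as they must be for A^T A). The largest is λ_max ≈ 66.8186, hence ||A||_2 = sqrt(λ_max) ≈ 8.1743.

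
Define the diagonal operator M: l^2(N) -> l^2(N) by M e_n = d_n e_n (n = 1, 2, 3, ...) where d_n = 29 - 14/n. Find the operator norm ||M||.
||M|| = 29

For a diagonal operator on l^2 with entries d_n, ||M|| = sup_n |d_n|. Here d_1 = 15, d_2 = 22, ..., and d_n = 29 - 14/n increases monotonically toward 29. All terms lie in [15, 29), so |d_n| = d_n and the supremum is the limit 29, which is not attained by any individual d_n. Hence ||M|| = 29.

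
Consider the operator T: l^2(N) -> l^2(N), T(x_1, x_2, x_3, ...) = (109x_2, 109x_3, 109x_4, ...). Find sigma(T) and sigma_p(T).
sigma(T) = closed disk {z in C : |z| ≤ 109}; sigma_p(T) = open disk {z in C : |z| < 109}

Note T = 109·V where V is the unit left shift (V x)_k = x_{k+1}; so sigma(T) = 109·sigma(V) and ||T|| = 109||V||. ||T x||^2 = 11881sum_{k≥2} |x_k|^2 ≤ 11881||x||^2, with equality on {x : x_1 = 0}, so ||T|| = 109. For any lambda with |lambda| < 109, set r = lambda/109 (|r| < 1); the vector x = (1, r, r^2, ...) is in l^2 and satisfies T x = 109(r, r^2, ...) = lambda x, so lambda is an eigenvalue. On the boundary |lambda| = 109 the geometric series diverges, so no l^2 eigenvector exists, but these lambda lie in the approximate point spectrum. Hence sigma(T) is the closed disk of radius 109 and sigma_p(T) is the open disk.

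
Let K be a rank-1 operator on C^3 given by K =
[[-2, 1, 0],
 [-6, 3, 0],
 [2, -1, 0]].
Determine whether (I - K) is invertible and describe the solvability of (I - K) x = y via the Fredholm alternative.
(I - K) is singular (det(I - K) = 0, i.e. 1 ∈ sigma(K)). (I - K) x = y is solvable iff y ⊥ ker((I - K)^*) = span{(-2, 1, 0)}, i.e. iff -2y_1 + y_2 = 0. When solvable, the solutions are x = y + c·(1, 3, -1), c arbitrary (ker(I - K) = span{(1, 3, -1)}, dimension 1).

K has rank 1, so it is an outer product K = u v^T: every row of K is a multiple of one row vector. Reading off the entries, u = (1, 3, -1) and v = (-2, 1, 0) (row i of K equals u_i·v^T). A rank-one matrix u v^T satisfies K u = u (v·u) and kills the (2)-dimensional subspace v^⊥, so its characteristic polynomial is lambda^2 (lambda - v·u) with v·u = tr K = 1. Hence the eigenvalues of I - K are 1 (multiplicity 2) and 1 - (1) = 0, so det(I - K) = 0. (Direct check: I - K =
[[3, -1, 0],
 [6, -2, 0],
 [-2, 1, 1]]
has determinant 0.) So 1 is an eigenvalue of K and (I - K) is not invertible. The finite-dimensional Fredholm alternative says: either (I - K) is invertible, or ker(I - K) ≠ {0} and then range(I - K) = ker((I - K)^*)^⊥, with dim ker(I - K) = dim ker((I - K)^*). We are in the second case, so we need both kernels. Kernel of I - K: (I - K) u = u - u (v·u) = u - u = 0, so ker(I - K) = span{u} = span{(1, 3, -1)} (it is exactly 1-dimensional because rank(I - K) = 2). Kernel of the adjoint: K is real, so (I - K)^* = I - K^T = I - v u^T, and (I - v u^T) v = v - v (u·v) = 0; hence ker((I - K)^*) = span{v} = span{(-2, 1, 0)}. Therefore (I - K) x = y is solvable iff <y, v> = 0, i.e. iff -2y_1 + y_2 = 0. When this holds, K y = u (v·y) = 0, so (I - K) y = y and x = y is a particular solution; the full solution set is the line x = y + c·u = y + c·(1, 3, -1), c ∈ C.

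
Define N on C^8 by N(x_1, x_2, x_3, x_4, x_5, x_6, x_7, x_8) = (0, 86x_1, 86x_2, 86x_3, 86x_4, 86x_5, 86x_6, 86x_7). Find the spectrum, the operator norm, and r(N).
sigma(N) = {0}; ||N|| = 86; r(N) = 0. (N is nilpotent with N^8 = 0.)

On C^8, N is a strictly lower-triangular matrix with 86 on the subdiagonal and zeros elsewhere, so its characteristic polynomial is lambda^8 and every eigenvalue is 0: sigma(N) = {0}. For the operator norm, N e_i = 86e_{i+1} for i = 1, ..., 7 and N e_8 = 0, so the singular values of N are 86 (with multiplicity 7) and 0; hence ||N|| = 86. The spectral radius r(N) = max|lambda| = 0. Note ||N|| > r(N) — characteristic of non-normal nilpotent operators. Indeed N^8 = 0.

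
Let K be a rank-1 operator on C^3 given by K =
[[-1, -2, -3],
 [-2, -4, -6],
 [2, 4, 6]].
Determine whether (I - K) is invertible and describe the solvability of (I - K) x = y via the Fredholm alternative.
(I - K) is singular (det(I - K) = 0, i.e. 1 ∈ sigma(K)). (I - K) x = y is solvable iff y ⊥ ker((I - K)^*) = span{(-1, -2, -3)}, i.e. iff -y_1 - 2y_2 - 3y_3 = 0. When solvable, the solutions are x = y + c·(1, 2, -2), c arbitrary (ker(I - K) = span{(1, 2, -2)}, dimension 1).

K has rank 1, so it is an outer product K = u v^T: every row of K is a multiple of one row vector. Reading off the entries, u = (1, 2, -2) and v = (-1, -2, -3) (row i of K equals u_i·v^T). A rank-one matrix u v^T satisfies K u = u (v·u) and kills the (2)-dimensional subspace v^⊥, so its characteristic polynomial is lambda^2 (lambda - v·u) with v·u = tr K = 1. Hence the eigenvalues of I - K are 1 (multiplicity 2) and 1 - (1) = 0, so det(I - K) = 0. (Direct check: I - K =
[[2, 2, 3],
 [2, 5, 6],
 [-2, -4, -5]]
has determinant 0.) So 1 is an eigenvalue of K and (I - K) is not invertible. The finite-dimensional Fredholm alternative says: either (I - K) is invertible, or ker(I - K) ≠ {0} and then range(I - K) = ker((I - K)^*)^⊥, with dim ker(I - K) = dim ker((I - K)^*). We are in the second case, so we need both kernels. Kernel of I - K: (I - K) u = u - u (v·u) = u - u = 0, so ker(I - K) = span{u} = span{(1, 2, -2)} (it is exactly 1-dimensional because rank(I - K) = 2). Kernel of the adjoint: K is real, so (I - K)^* = I - K^T = I - v u^T, and (I - v u^T) v = v - v (u·v) = 0; hence ker((I - K)^*) = span{v} = span{(-1, -2, -3)}. Therefore (I - K) x = y is solvable iff <y, v> = 0, i.e. iff -y_1 - 2y_2 - 3y_3 = 0. When this holds, K y = u (v·y) = 0, so (I - K) y = y and x = y is a particular solution; the full solution set is the line x = y + c·u = y + c·(1, 2, -2), c ∈ C.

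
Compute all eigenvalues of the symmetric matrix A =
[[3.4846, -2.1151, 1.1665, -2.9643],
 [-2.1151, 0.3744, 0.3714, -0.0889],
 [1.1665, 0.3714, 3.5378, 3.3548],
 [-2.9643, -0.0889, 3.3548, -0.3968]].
sigma(A) ≈ {-4, 0, 5, 6}

A is real symmetric, so its spectrum consists of real eigenvalues. Expanding the characteristic polynomial of the displayed matrix gives
  det(λ I - A) = p(λ) = λ^4 + (-7)λ^3 + (-14)λ^2 + (120)λ + (-0.0047).
Solving p(λ) = 0 yields eigenvalues ≈ -4, 0, 5, 6. (A is shown rounded to 4 decimals, so these recover the underlying integer eigenvalues to within that precision.)
Verification: the trace of A = 7 equals the sum of eigenvalues 7, and det(A) ≈ -0.0047 matches the eigenvalue product 0.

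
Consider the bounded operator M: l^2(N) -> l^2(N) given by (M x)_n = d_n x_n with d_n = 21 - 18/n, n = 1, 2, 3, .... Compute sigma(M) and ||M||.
sigma(M) = {21 - 18/n : n ≥ 1} ∪ {21}; ||M|| = 21

A bounded diagonal operator on l^2 with diagonal entries d_n has spectrum equal to the closure of {d_n : n ≥ 1}: every d_n is an eigenvalue (with eigenvector e_n), so {d_n} ⊂ sigma(M); the spectrum is closed, so its closure is too; and for lambda not in the closure, (M - lambda I) has bounded inverse (the diagonal entries 1/(d_n - lambda) are bounded). For our sequence d_n = 21 - 18/n, n = 1, 2, 3, ...:
  - {d_n} = {21 - 18/n : n ≥ 1}; the only limit point is 21
  - closure = {21 - 18/n : n ≥ 1} ∪ {21}
For the norm: a diagonal operator has ||M|| = sup_n |d_n|. Here d_n = 21 - 18/n increases monotonically from d_1 = 3 toward 21, with all terms in [3, 21); so sup_n |d_n| = 21 (the supremum is the limit, not attained). So ||M|| = 21.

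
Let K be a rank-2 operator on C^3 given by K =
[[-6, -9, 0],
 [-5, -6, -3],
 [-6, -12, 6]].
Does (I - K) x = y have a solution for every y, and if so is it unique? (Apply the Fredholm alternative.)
(I - K) is invertible (det(I - K) = -110 ≠ 0), so for every y in C^3 the equation (I - K) x = y has a unique solution.

K has rank 2 and factors as K = U V^T = u1 v1^T + u2 v2^T with u1 = (3, 3, 2), v1 = (-2, -3, 0), u2 = (0, 1, -2), v2 = (1, 3, -3) (multiplying out reproduces the displayed K). The nonzero eigenvalues of U V^T coincide with those of the 2 x 2 matrix G = V^T U = [[v1·u1, v1·u2], [v2·u1, v2·u2]] = [[-15, -3], [6, 9]], and by the Sylvester determinant identity det(I_3 - U V^T) = det(I_2 - V^T U) = det([[16, 3], [-6, -8]]) = (16)(-8) - (3)(-6) = -110. (Direct check: I - K =
[[7, 9, 0],
 [5, 7, 3],
 [6, 12, -5]]
has determinant -110.) The finite-dimensional Fredholm alternative says: either (I - K) is invertible, or ker(I - K) ≠ {0} and then range(I - K) = ker((I - K)^*)^⊥, with dim ker(I - K) = dim ker((I - K)^*). Since det(I - K) ≠ 0, 1 is not an eigenvalue of K and ker(I - K) = {0}, so we are in the first case: for every y there is a unique x = (I - K)^(-1) y. (Explicitly, by the Woodbury identity, (I - U V^T)^(-1) = I + U (I_2 - G)^(-1) V^T.)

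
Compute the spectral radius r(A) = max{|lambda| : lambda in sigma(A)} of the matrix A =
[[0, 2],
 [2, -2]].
r(A) = (2 + sqrt(20))/2 ≈ 3.2361

The eigenvalues of A are the roots of its characteristic polynomial. With M = A (coefficients from the trace and determinant):
  p(λ) = det(λ I - M) = λ^2 + 2λ - 4.
For λ^2 + 2λ - 4 the discriminant is 20. It is nonnegative but not a perfect square, so the roots are real and irrational: λ = (-2 ± sqrt(20))/2 ≈ 1.2361, -3.2361.
Thus the eigenvalues (to 4 decimals) are 1.2361 (modulus 1.2361); -3.2361 (modulus 3.2361). The spectral radius is the largest modulus: r(A) = (2 + sqrt(20))/2 ≈ 3.2361. (Cross-check: r(A) ≤ ||A||_2 ≈ 3.2361; equality holds whenever A is normal, though it can also hold for some non-normal A.)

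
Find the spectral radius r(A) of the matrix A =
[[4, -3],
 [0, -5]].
r(A) = 5

The eigenvalues of A are the roots of its characteristic polynomial. With M = A (coefficients from the trace and determinant):
  p(λ) = det(λ I - M) = λ^2 + λ - 20.
For λ^2 + λ - 20 the discriminant is 81. It is a perfect square (9^2), so the roots are rational: λ = (-1 ± 9)/2 = 4, -5.
Thus the eigenvalues (to 4 decimals) are 4 (modulus 4); -5 (modulus 5). The spectral radius is the largest modulus: r(A) = 5. (Cross-check: r(A) ≤ ||A||_2 ≈ 6.3246; equality holds whenever A is normal, though it can also hold for some non-normal A.)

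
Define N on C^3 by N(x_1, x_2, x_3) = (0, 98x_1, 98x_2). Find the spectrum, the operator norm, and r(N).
sigma(N) = {0}; ||N|| = 98; r(N) = 0. (N is nilpotent with N^3 = 0.)

On C^3, N is a strictly lower-triangular matrix with 98 on the subdiagonal and zeros elsewhere, so its characteristic polynomial is lambda^3 and every eigenvalue is 0: sigma(N) = {0}. For the operator norm, N e_i = 98e_{i+1} for i = 1, ..., 2 and N e_3 = 0, so the singular values of N are 98 (with multiplicity 2) and 0; hence ||N|| = 98. The spectral radius r(N) = max|lambda| = 0. Note ||N|| > r(N) — characteristic of non-normal nilpotent operators. Indeed N^3 = 0.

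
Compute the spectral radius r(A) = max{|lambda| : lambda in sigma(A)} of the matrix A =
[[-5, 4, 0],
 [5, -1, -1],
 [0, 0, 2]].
r(A) = (6 + sqrt(96))/2 ≈ 7.899

The eigenvalues of A are the roots of its characteristic polynomial. With M = A (coefficients from the trace, the sum of principal 2x2 minors, and det A):
  p(λ) = det(λ I - M) = λ^3 + 4λ^2 - 27λ + 30.
By the rational root theorem any rational root is an integer divisor of 30. Testing λ = 2: p(2) = 8 + 16 - 54 + 30 = 0, so λ = 2 is a root. Dividing out (λ - 2) leaves p(λ) = (λ - 2)(λ^2 + 6λ - 15). For λ^2 + 6λ - 15 the discriminant is 96. It is nonnegative but not a perfect square, so the roots are real and irrational: λ = (-6 ± sqrt(96))/2 ≈ 1.899, -7.899.
Thus the eigenvalues (to 4 decimals) are 1.899 (modulus 1.899); -7.899 (modulus 7.899); 2 (modulus 2). The spectral radius is the largest modulus: r(A) = (6 + sqrt(96))/2 ≈ 7.899. (Cross-check: r(A) ≤ ||A||_2 ≈ 7.9911; equality holds whenever A is normal, though it can also hold for some non-normal A.)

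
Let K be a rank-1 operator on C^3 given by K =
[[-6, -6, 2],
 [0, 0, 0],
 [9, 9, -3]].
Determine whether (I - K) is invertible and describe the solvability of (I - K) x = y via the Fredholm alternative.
(I - K) is invertible (det(I - K) = 10 ≠ 0), so for every y in C^3 the equation (I - K) x = y has a unique solution.

K has rank 1, so it is an outer product K = u v^T: every row of K is a multiple of one row vector. Reading off the entries, u = (-2, 0, 3) and v = (3, 3, -1) (row i of K equals u_i·v^T). A rank-one matrix u v^T satisfies K u = u (v·u) and kills the (2)-dimensional subspace v^⊥, so its characteristic polynomial is lambda^2 (lambda - v·u) with v·u = tr K = -9. Hence the eigenvalues of I - K are 1 (multiplicity 2) and 1 - (-9) = 10, so det(I - K) = 10. (Direct check: I - K =
[[7, 6, -2],
 [0, 1, 0],
 [-9, -9, 4]]
has determinant 10.) The finite-dimensional Fredholm alternative says: either (I - K) is invertible, or ker(I - K) ≠ {0} and then range(I - K) = ker((I - K)^*)^⊥, with dim ker(I - K) = dim ker((I - K)^*). Since det(I - K) ≠ 0, 1 is not an eigenvalue of K and ker(I - K) = {0}, so we are in the first case: for every y there is a unique x = (I - K)^(-1) y. Explicitly, by the Sherman–Morrison formula, (I - u v^T)^(-1) = I + u v^T/(1 - v·u), i.e. (I - K)^(-1) = I + K/(10).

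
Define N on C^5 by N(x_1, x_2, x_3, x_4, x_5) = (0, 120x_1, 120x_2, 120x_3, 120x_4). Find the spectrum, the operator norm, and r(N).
sigma(N) = {0}; ||N|| = 120; r(N) = 0. (N is nilpotent with N^5 = 0.)

On C^5, N is a strictly lower-triangular matrix with 120 on the subdiagonal and zeros elsewhere, so its characteristic polynomial is lambda^5 and every eigenvalue is 0: sigma(N) = {0}. For the operator norm, N e_i = 120e_{i+1} for i = 1, ..., 4 and N e_5 = 0, so the singular values of N are 120 (with multiplicity 4) and 0; hence ||N|| = 120. The spectral radius r(N) = max|lambda| = 0. Note ||N|| > r(N) — characteristic of non-normal nilpotent operators. Indeed N^5 = 0.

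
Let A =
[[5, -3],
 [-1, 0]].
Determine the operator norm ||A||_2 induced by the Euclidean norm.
||A||_2 = sqrt((35 + sqrt(1189))/2) ≈ 5.8941 (= sqrt(largest eigenvalue of A^T A))

||A||_2 = sigma_max(A) = sqrt(lambda_max(A^T A)). Form the symmetric matrix M = A^T A =
[[26, -15],
 [-15, 9]].
Its characteristic polynomial (trace, determinant of M give the coefficients) is
  p(λ) = det(λ I - M) = λ^2 - 35λ + 9.
For λ^2 - 35λ + 9 the discriminant is 1189. It is nonnegative but not a perfect square, so the roots are real and irrational: λ = (35 ± sqrt(1189))/2 ≈ 34.7409, 0.2591.
So the eigenvalues of A^T A are ≈ 0.2591, 34.7409 (all ≥ 0, as they must be for A^T A). The largest is λ_max = (35 + sqrt(1189))/2 ≈ 34.7409, hence ||A||_2 = sqrt(λ_max) = sqrt((35 + sqrt(1189))/2) ≈ 5.8941.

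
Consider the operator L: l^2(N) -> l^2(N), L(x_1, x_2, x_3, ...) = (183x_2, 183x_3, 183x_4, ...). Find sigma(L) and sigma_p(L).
sigma(L) = closed disk {z in C : |z| ≤ 183}; sigma_p(L) = open disk {z in C : |z| < 183}

Note L = 183·V where V is the unit left shift (V x)_k = x_{k+1}; so sigma(L) = 183·sigma(V) and ||L|| = 183||V||. ||L x||^2 = 33489sum_{k≥2} |x_k|^2 ≤ 33489||x||^2, with equality on {x : x_1 = 0}, so ||L|| = 183. For any lambda with |lambda| < 183, set r = lambda/183 (|r| < 1); the vector x = (1, r, r^2, ...) is in l^2 and satisfies L x = 183(r, r^2, ...) = lambda x, so lambda is an eigenvalue. On the boundary |lambda| = 183 the geometric series diverges, so no l^2 eigenvector exists, but these lambda lie in the approximate point spectrum. Hence sigma(L) is the closed disk of radius 183 and sigma_p(L) is the open disk.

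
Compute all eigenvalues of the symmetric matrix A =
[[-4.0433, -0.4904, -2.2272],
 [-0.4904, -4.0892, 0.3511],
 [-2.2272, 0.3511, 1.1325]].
sigma(A) ≈ {-5, -4, 2}

A is real symmetric, so its spectrum consists of real eigenvalues. Expanding the characteristic polynomial of the displayed matrix gives
  det(λ I - A) = p(λ) = λ^3 + (7)λ^2 + (2)λ + (-40.0018).
Solving p(λ) = 0 yields eigenvalues ≈ -5, -4, 2. (A is shown rounded to 4 decimals, so these recover the underlying integer eigenvalues to within that precision.)
Verification: the trace of A = -7 equals the sum of eigenvalues -7, and det(A) ≈ 40.0018 matches the eigenvalue product 40.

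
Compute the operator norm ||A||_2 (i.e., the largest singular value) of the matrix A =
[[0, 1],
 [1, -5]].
||A||_2 = sqrt((27 + sqrt(725))/2) ≈ 5.1926 (= sqrt(largest eigenvalue of A^T A))

||A||_2 = sigma_max(A) = sqrt(lambda_max(A^T A)). Form the symmetric matrix M = A^T A =
[[1, -5],
 [-5, 26]].
Its characteristic polynomial (trace, determinant of M give the coefficients) is
  p(λ) = det(λ I - M) = λ^2 - 27λ + 1.
For λ^2 - 27λ + 1 the discriminant is 725. It is nonnegative but not a perfect square, so the roots are real and irrational: λ = (27 ± sqrt(725))/2 ≈ 26.9629, 0.0371.
So the eigenvalues of A^T A are ≈ 0.0371, 26.9629 (all ≥ 0, as they must be for A^T A). The largest is λ_max = (27 + sqrt(725))/2 ≈ 26.9629, hence ||A||_2 = sqrt(λ_max) = sqrt((27 + sqrt(725))/2) ≈ 5.1926.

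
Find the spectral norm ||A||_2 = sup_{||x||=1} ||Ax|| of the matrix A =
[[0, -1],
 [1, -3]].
||A||_2 = sqrt((11 + sqrt(117))/2) ≈ 3.3028 (= sqrt(largest eigenvalue of A^T A))

||A||_2 = sigma_max(A) = sqrt(lambda_max(A^T A)). Form the symmetric matrix M = A^T A =
[[1, -3],
 [-3, 10]].
Its characteristic polynomial (trace, determinant of M give the coefficients) is
  p(λ) = det(λ I - M) = λ^2 - 11λ + 1.
For λ^2 - 11λ + 1 the discriminant is 117. It is nonnegative but not a perfect square, so the roots are real and irrational: λ = (11 ± sqrt(117))/2 ≈ 10.9083, 0.0917.
So the eigenvalues of A^T A are ≈ 0.0917, 10.9083 (all ≥ 0, as they must be for A^T A). The largest is λ_max = (11 + sqrt(117))/2 ≈ 10.9083, hence ||A||_2 = sqrt(λ_max) = sqrt((11 + sqrt(117))/2) ≈ 3.3028.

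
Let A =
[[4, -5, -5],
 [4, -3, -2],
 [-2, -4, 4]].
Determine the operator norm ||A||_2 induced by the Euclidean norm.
||A||_2 ≈ 9.6875 (= sqrt(largest eigenvalue of A^T A))

||A||_2 = sigma_max(A) = sqrt(lambda_max(A^T A)). Form the symmetric matrix M = A^T A =
[[36, -24, -36],
 [-24, 50, 15],
 [-36, 15, 45]].
Its characteristic polynomial (trace, sum of principal 2x2 minors, determinant of M give the coefficients) is
  p(λ) = det(λ I - M) = λ^3 - 131λ^2 + 3573λ - 8100.
No integer candidate from the rational root theorem (±divisors of 8100) is a root, so the roots are irrational. The cubic discriminant is Δ = 30260564901 > 0, so there are three distinct real roots. p(2) = -1470 and p(3) = 1467 have opposite signs, so a root lies in (2, 3); Newton's method refines it to λ ≈ 2.49. p(34) = 1250 and p(35) = -645 have opposite signs, so a root lies in (34, 35); Newton's method refines it to λ ≈ 34.6629. p(93) = -4473 and p(94) = 830 have opposite signs, so a root lies in (93, 94); Newton's method refines it to λ ≈ 93.8471. Check (Vieta): the three roots sum to 131, matching tr M = 131.
So the eigenvalues of A^T A are ≈ 2.49, 34.6629, 93.8471 (all ≥ 0, as they must be for A^T A). The largest is λ_max ≈ 93.8471, hence ||A||_2 = sqrt(λ_max) ≈ 9.6875.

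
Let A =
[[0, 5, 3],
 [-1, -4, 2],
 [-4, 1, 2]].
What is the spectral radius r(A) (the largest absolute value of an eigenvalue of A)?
r(A) ≈ 4.4773

The eigenvalues of A are the roots of its characteristic polynomial. With M = A (coefficients from the trace, the sum of principal 2x2 minors, and det A):
  p(λ) = det(λ I - M) = λ^3 + 2λ^2 + 7λ + 81.
No integer candidate from the rational root theorem (±divisors of 81) is a root, so the roots are irrational. The cubic discriminant is Δ = -160503 < 0, so there is one real root and a complex-conjugate pair. p(-5) = -29 and p(-4) = 21 have opposite signs, so a root lies in (-5, -4); Newton's method refines it to λ ≈ -4.4773. Dividing out (λ - (-4.4773)) leaves approximately λ^2 - 2.4773λ + 18.0914. For λ^2 - 2.4773λ + 18.0914 the discriminant is -66.2287. It is negative, so the remaining roots are the complex-conjugate pair λ ≈ 1.2386 ± 4.0691i. Their product equals the constant term, so |λ|^2 ≈ 18.0914 and |λ| ≈ 4.2534.
Thus the eigenvalues (to 4 decimals) are -4.4773 (modulus 4.4773); 1.2386 ± 4.0691i (modulus 4.2534). The spectral radius is the largest modulus: r(A) ≈ 4.4773. (Cross-check: r(A) ≤ ||A||_2 ≈ 6.7286; equality holds whenever A is normal, though it can also hold for some non-normal A.)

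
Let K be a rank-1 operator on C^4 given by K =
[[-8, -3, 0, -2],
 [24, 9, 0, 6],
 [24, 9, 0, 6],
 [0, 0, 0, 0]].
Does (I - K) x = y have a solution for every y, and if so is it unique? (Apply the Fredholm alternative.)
(I - K) is singular (det(I - K) = 0, i.e. 1 ∈ sigma(K)). (I - K) x = y is solvable iff y ⊥ ker((I - K)^*) = span{(-8, -3, 0, -2)}, i.e. iff -8y_1 - 3y_2 - 2y_4 = 0. When solvable, the solutions are x = y + c·(1, -3, -3, 0), c arbitrary (ker(I - K) = span{(1, -3, -3, 0)}, dimension 1).

K has rank 1, so it is an outer product K = u v^T: every row of K is a multiple of one row vector. Reading off the entries, u = (1, -3, -3, 0) and v = (-8, -3, 0, -2) (row i of K equals u_i·v^T). A rank-one matrix u v^T satisfies K u = u (v·u) and kills the (3)-dimensional subspace v^⊥, so its characteristic polynomial is lambda^3 (lambda - v·u) with v·u = tr K = 1. Hence the eigenvalues of I - K are 1 (multiplicity 3) and 1 - (1) = 0, so det(I - K) = 0. (Direct check: I - K =
[[9, 3, 0, 2],
 [-24, -8, 0, -6],
 [-24, -9, 1, -6],
 [0, 0, 0, 1]]
has determinant 0.) So 1 is an eigenvalue of K and (I - K) is not invertible. The finite-dimensional Fredholm alternative says: either (I - K) is invertible, or ker(I - K) ≠ {0} and then range(I - K) = ker((I - K)^*)^⊥, with dim ker(I - K) = dim ker((I - K)^*). We are in the second case, so we need both kernels. Kernel of I - K: (I - K) u = u - u (v·u) = u - u = 0, so ker(I - K) = span{u} = span{(1, -3, -3, 0)} (it is exactly 1-dimensional because rank(I - K) = 3). Kernel of the adjoint: K is real, so (I - K)^* = I - K^T = I - v u^T, and (I - v u^T) v = v - v (u·v) = 0; hence ker((I - K)^*) = span{v} = span{(-8, -3, 0, -2)}. Therefore (I - K) x = y is solvable iff <y, v> = 0, i.e. iff -8y_1 - 3y_2 - 2y_4 = 0. When this holds, K y = u (v·y) = 0, so (I - K) y = y and x = y is a particular solution; the full solution set is the line x = y + c·u = y + c·(1, -3, -3, 0), c ∈ C.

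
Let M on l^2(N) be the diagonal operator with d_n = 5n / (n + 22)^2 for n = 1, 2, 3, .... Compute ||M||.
||M|| = 5/88 (attained at n = 22)

For M diagonal, ||M|| = sup_n |d_n|. Treat f(x) = 5x / (x + 22)^2 for real x > 0. By the quotient rule, f'(x) = 5(22 - x)/(x + 22)^3, which is positive for x < 22 and negative for x > 22. So f has a unique maximum at x = 22, and since 22 is a positive integer, the supremum over n ≥ 1 is attained at n = 22: d_22 = 5·22/(22 + 22)^2 = 5·22/1936 = 5/88. Hence ||M|| = 5/88.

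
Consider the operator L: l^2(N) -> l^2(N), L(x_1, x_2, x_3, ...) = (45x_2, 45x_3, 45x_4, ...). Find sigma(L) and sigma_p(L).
sigma(L) = closed disk {z in C : |z| ≤ 45}; sigma_p(L) = open disk {z in C : |z| < 45}

Note L = 45·V where V is the unit left shift (V x)_k = x_{k+1}; so sigma(L) = 45·sigma(V) and ||L|| = 45||V||. ||L x||^2 = 2025sum_{k≥2} |x_k|^2 ≤ 2025||x||^2, with equality on {x : x_1 = 0}, so ||L|| = 45. For any lambda with |lambda| < 45, set r = lambda/45 (|r| < 1); the vector x = (1, r, r^2, ...) is in l^2 and satisfies L x = 45(r, r^2, ...) = lambda x, so lambda is an eigenvalue. On the boundary |lambda| = 45 the geometric series diverges, so no l^2 eigenvector exists, but these lambda lie in the approximate point spectrum. Hence sigma(L) is the closed disk of radius 45 and sigma_p(L) is the open disk.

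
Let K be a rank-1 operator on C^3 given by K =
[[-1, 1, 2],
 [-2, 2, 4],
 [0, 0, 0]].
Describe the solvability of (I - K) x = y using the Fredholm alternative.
(I - K) is singular (det(I - K) = 0, i.e. 1 ∈ sigma(K)). (I - K) x = y is solvable iff y ⊥ ker((I - K)^*) = span{(-1, 1, 2)}, i.e. iff -y_1 + y_2 + 2y_3 = 0. When solvable, the solutions are x = y + c·(1, 2, 0), c arbitrary (ker(I - K) = span{(1, 2, 0)}, dimension 1).

K has rank 1, so it is an outer product K = u v^T: every row of K is a multiple of one row vector. Reading off the entries, u = (1, 2, 0) and v = (-1, 1, 2) (row i of K equals u_i·v^T). A rank-one matrix u v^T satisfies K u = u (v·u) and kills the (2)-dimensional subspace v^⊥, so its characteristic polynomial is lambda^2 (lambda - v·u) with v·u = tr K = 1. Hence the eigenvalues of I - K are 1 (multiplicity 2) and 1 - (1) = 0, so det(I - K) = 0. (Direct check: I - K =
[[2, -1, -2],
 [2, -1, -4],
 [0, 0, 1]]
has determinant 0.) So 1 is an eigenvalue of K and (I - K) is not invertible. The finite-dimensional Fredholm alternative says: either (I - K) is invertible, or ker(I - K) ≠ {0} and then range(I - K) = ker((I - K)^*)^⊥, with dim ker(I - K) = dim ker((I - K)^*). We are in the second case, so we need both kernels. Kernel of I - K: (I - K) u = u - u (v·u) = u - u = 0, so ker(I - K) = span{u} = span{(1, 2, 0)} (it is exactly 1-dimensional because rank(I - K) = 2). Kernel of the adjoint: K is real, so (I - K)^* = I - K^T = I - v u^T, and (I - v u^T) v = v - v (u·v) = 0; hence ker((I - K)^*) = span{v} = span{(-1, 1, 2)}. Therefore (I - K) x = y is solvable iff <y, v> = 0, i.e. iff -y_1 + y_2 + 2y_3 = 0. When this holds, K y = u (v·y) = 0, so (I - K) y = y and x = y is a particular solution; the full solution set is the line x = y + c·u = y + c·(1, 2, 0), c ∈ C.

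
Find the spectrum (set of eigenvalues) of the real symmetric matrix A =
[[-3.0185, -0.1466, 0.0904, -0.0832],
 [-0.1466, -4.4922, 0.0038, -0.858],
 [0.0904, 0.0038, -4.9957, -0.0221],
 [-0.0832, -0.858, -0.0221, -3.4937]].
sigma(A) ≈ {-5, -3} (-5 with multiplicity 2, -3 with multiplicity 2)

A is real symmetric, so its spectrum consists of real eigenvalues. Expanding the characteristic polynomial of the displayed matrix gives
  det(λ I - A) = p(λ) = λ^4 + (16)λ^3 + (94.0013)λ^2 + (240.0052)λ + (225.007).
Solving p(λ) = 0 yields eigenvalues ≈ -5, -5, -3, -3. (A is shown rounded to 4 decimals, so these recover the underlying integer eigenvalues to within that precision.)
Verification: the trace of A = -16 equals the sum of eigenvalues -16, and det(A) ≈ 225.0070 matches the eigenvalue product 225.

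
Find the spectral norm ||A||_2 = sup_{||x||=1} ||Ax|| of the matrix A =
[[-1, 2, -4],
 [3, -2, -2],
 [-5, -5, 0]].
||A||_2 ≈ 7.1825 (= sqrt(largest eigenvalue of A^T A))

||A||_2 = sigma_max(A) = sqrt(lambda_max(A^T A)). Form the symmetric matrix M = A^T A =
[[35, 17, -2],
 [17, 33, -4],
 [-2, -4, 20]].
Its characteristic polynomial (trace, sum of principal 2x2 minors, determinant of M give the coefficients) is
  p(λ) = det(λ I - M) = λ^3 - 88λ^2 + 2206λ - 16900.
No integer candidate from the rational root theorem (±divisors of 16900) is a root, so the roots are irrational. The cubic discriminant is Δ = 19009520 > 0, so there are three distinct real roots. p(16) = -36 and p(17) = 83 have opposite signs, so a root lies in (16, 17); Newton's method refines it to λ ≈ 16.2427. p(20) = 20 and p(21) = -121 have opposite signs, so a root lies in (20, 21); Newton's method refines it to λ ≈ 20.1685. p(51) = -631 and p(52) = 468 have opposite signs, so a root lies in (51, 52); Newton's method refines it to λ ≈ 51.5888. Check (Vieta): the three roots sum to 88, matching tr M = 88.
So the eigenvalues of A^T A are ≈ 16.2427, 20.1685, 51.5888 (all ≥ 0, as they must be for A^T A). The largest is λ_max ≈ 51.5888, hence ||A||_2 = sqrt(λ_max) ≈ 7.1825.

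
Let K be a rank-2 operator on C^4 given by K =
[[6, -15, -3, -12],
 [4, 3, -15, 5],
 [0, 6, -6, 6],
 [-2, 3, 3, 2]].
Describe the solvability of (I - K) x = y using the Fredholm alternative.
(I - K) is invertible (det(I - K) = 59 ≠ 0), so for every y in C^4 the equation (I - K) x = y has a unique solution.

K has rank 2 and factors as K = U V^T = u1 v1^T + u2 v2^T with u1 = (2, -3, -2, 0), v1 = (0, -3, 3, -3), u2 = (3, 2, 0, -1), v2 = (2, -3, -3, -2) (multiplying out reproduces the displayed K). The nonzero eigenvalues of U V^T coincide with those of the 2 x 2 matrix G = V^T U = [[v1·u1, v1·u2], [v2·u1, v2·u2]] = [[3, -3], [19, 2]], and by the Sylvester determinant identity det(I_4 - U V^T) = det(I_2 - V^T U) = det([[-2, 3], [-19, -1]]) = (-2)(-1) - (3)(-19) = 59. (Direct check: I - K =
[[-5, 15, 3, 12],
 [-4, -2, 15, -5],
 [0, -6, 7, -6],
 [2, -3, -3, -1]]
has determinant 59.) The finite-dimensional Fredholm alternative says: either (I - K) is invertible, or ker(I - K) ≠ {0} and then range(I - K) = ker((I - K)^*)^⊥, with dim ker(I - K) = dim ker((I - K)^*). Since det(I - K) ≠ 0, 1 is not an eigenvalue of K and ker(I - K) = {0}, so we are in the first case: for every y there is a unique x = (I - K)^(-1) y. (Explicitly, by the Woodbury identity, (I - U V^T)^(-1) = I + U (I_2 - G)^(-1) V^T.)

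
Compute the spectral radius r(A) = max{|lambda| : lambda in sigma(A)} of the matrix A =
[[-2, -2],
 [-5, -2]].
r(A) = (4 + sqrt(40))/2 ≈ 5.1623

The eigenvalues of A are the roots of its characteristic polynomial. With M = A (coefficients from the trace and determinant):
  p(λ) = det(λ I - M) = λ^2 + 4λ - 6.
For λ^2 + 4λ - 6 the discriminant is 40. It is nonnegative but not a perfect square, so the roots are real and irrational: λ = (-4 ± sqrt(40))/2 ≈ 1.1623, -5.1623.
Thus the eigenvalues (to 4 decimals) are 1.1623 (modulus 1.1623); -5.1623 (modulus 5.1623). The spectral radius is the largest modulus: r(A) = (4 + sqrt(40))/2 ≈ 5.1623. (Cross-check: r(A) ≤ ||A||_2 ≈ 6; equality holds whenever A is normal, though it can also hold for some non-normal A.)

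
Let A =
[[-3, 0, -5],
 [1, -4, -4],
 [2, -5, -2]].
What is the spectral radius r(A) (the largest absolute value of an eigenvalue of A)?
r(A) ≈ 4.946

The eigenvalues of A are the roots of its characteristic polynomial. With M = A (coefficients from the trace, the sum of principal 2x2 minors, and det A):
  p(λ) = det(λ I - M) = λ^3 + 9λ^2 + 16λ - 21.
No integer candidate from the rational root theorem (±divisors of 21) is a root, so the roots are irrational. The cubic discriminant is Δ = -751 < 0, so there is one real root and a complex-conjugate pair. p(0) = -21 and p(1) = 5 have opposite signs, so a root lies in (0, 1); Newton's method refines it to λ ≈ 0.8584. Dividing out (λ - (0.8584)) leaves approximately λ^2 + 9.8584λ + 24.4629. For λ^2 + 9.8584λ + 24.4629 the discriminant is -0.6627. It is negative, so the remaining roots are the complex-conjugate pair λ ≈ -4.9292 ± 0.407i. Their product equals the constant term, so |λ|^2 ≈ 24.4629 and |λ| ≈ 4.946.
Thus the eigenvalues (to 4 decimals) are 0.8584 (modulus 0.8584); -4.9292 ± 0.407i (modulus 4.946). The spectral radius is the largest modulus: r(A) ≈ 4.946. (Cross-check: r(A) ≤ ||A||_2 ≈ 8.3337; equality holds whenever A is normal, though it can also hold for some non-normal A.)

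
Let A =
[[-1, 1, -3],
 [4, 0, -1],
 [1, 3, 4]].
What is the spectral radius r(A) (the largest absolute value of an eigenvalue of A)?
r(A) ≈ 4.1983

The eigenvalues of A are the roots of its characteristic polynomial. With M = A (coefficients from the trace, the sum of principal 2x2 minors, and det A):
  p(λ) = det(λ I - M) = λ^3 - 3λ^2 - 2λ + 56.
No integer candidate from the rational root theorem (±divisors of 56) is a root, so the roots are irrational. The cubic discriminant is Δ = -72508 < 0, so there is one real root and a complex-conjugate pair. p(-4) = -48 and p(-3) = 8 have opposite signs, so a root lies in (-4, -3); Newton's method refines it to λ ≈ -3.1772. Dividing out (λ - (-3.1772)) leaves approximately λ^2 - 6.1772λ + 17.6258. For λ^2 - 6.1772λ + 17.6258 the discriminant is -32.346. It is negative, so the remaining roots are the complex-conjugate pair λ ≈ 3.0886 ± 2.8437i. Their product equals the constant term, so |λ|^2 ≈ 17.6258 and |λ| ≈ 4.1983.
Thus the eigenvalues (to 4 decimals) are -3.1772 (modulus 3.1772); 3.0886 ± 2.8437i (modulus 4.1983). The spectral radius is the largest modulus: r(A) ≈ 4.1983. (Cross-check: r(A) ≤ ||A||_2 ≈ 5.569; equality holds whenever A is normal, though it can also hold for some non-normal A.)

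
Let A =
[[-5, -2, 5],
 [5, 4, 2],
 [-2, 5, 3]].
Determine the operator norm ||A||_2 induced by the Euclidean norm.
||A||_2 ≈ 8.545 (= sqrt(largest eigenvalue of A^T A))

||A||_2 = sigma_max(A) = sqrt(lambda_max(A^T A)). Form the symmetric matrix M = A^T A =
[[54, 20, -21],
 [20, 45, 13],
 [-21, 13, 38]].
Its characteristic polynomial (trace, sum of principal 2x2 minors, determinant of M give the coefficients) is
  p(λ) = det(λ I - M) = λ^3 - 137λ^2 + 5182λ - 37249.
No integer candidate from the rational root theorem (±divisors of 37249) is a root, so the roots are irrational. The cubic discriminant is Δ = 2809210657 > 0, so there are three distinct real roots. p(9) = -979 and p(10) = 1871 have opposite signs, so a root lies in (9, 10); Newton's method refines it to λ ≈ 9.335. p(54) = 551 and p(55) = -289 have opposite signs, so a root lies in (54, 55); Newton's method refines it to λ ≈ 54.6487. p(73) = -19 and p(74) = 1231 have opposite signs, so a root lies in (73, 74); Newton's method refines it to λ ≈ 73.0163. Check (Vieta): the three roots sum to 137, matching tr M = 137.
So the eigenvalues of A^T A are ≈ 9.335, 54.6487, 73.0163 (all ≥ 0, as they must be for A^T A). The largest is λ_max ≈ 73.0163, hence ||A||_2 = sqrt(λ_max) ≈ 8.545.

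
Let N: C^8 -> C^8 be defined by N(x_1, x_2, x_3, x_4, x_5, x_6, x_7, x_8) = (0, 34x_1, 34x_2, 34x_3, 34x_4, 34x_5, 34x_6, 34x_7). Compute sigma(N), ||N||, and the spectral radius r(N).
sigma(N) = {0}; ||N|| = 34; r(N) = 0. (N is nilpotent with N^8 = 0.)

On C^8, N is a strictly lower-triangular matrix with 34 on the subdiagonal and zeros elsewhere, so its characteristic polynomial is lambda^8 and every eigenvalue is 0: sigma(N) = {0}. For the operator norm, N e_i = 34e_{i+1} for i = 1, ..., 7 and N e_8 = 0, so the singular values of N are 34 (with multiplicity 7) and 0; hence ||N|| = 34. The spectral radius r(N) = max|lambda| = 0. Note ||N|| > r(N) — characteristic of non-normal nilpotent operators. Indeed N^8 = 0.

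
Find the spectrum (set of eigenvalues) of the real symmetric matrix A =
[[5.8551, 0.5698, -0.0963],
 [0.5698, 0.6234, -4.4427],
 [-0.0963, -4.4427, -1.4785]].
sigma(A) ≈ {-5, 4, 6}

A is real symmetric, so its spectrum consists of real eigenvalues. Expanding the characteristic polynomial of the displayed matrix gives
  det(λ I - A) = p(λ) = λ^3 + (-5)λ^2 + (-26)λ + (120).
Solving p(λ) = 0 yields eigenvalues ≈ -5, 4, 6. (A is shown rounded to 4 decimals, so these recover the underlying integer eigenvalues to within that precision.)
Verification: the trace of A = 5 equals the sum of eigenvalues 5, and det(A) ≈ -120.0003 matches the eigenvalue product -120.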